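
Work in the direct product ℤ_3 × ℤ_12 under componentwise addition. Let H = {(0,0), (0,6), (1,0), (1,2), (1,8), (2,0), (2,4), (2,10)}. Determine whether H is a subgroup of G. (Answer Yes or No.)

No

|H| = 8 does not divide |G| = 36, so by Lagrange H is not a subgroup.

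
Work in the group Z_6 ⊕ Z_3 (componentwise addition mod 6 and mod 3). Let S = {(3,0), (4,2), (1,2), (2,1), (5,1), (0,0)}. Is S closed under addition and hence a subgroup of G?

Yes

|S| = 6 divides |G| = 18, consistent with Lagrange.
S contains the identity, every element's inverse is in S, and S is closed under +: it is a subgroup.
In fact S = ⟨(1,2)⟩.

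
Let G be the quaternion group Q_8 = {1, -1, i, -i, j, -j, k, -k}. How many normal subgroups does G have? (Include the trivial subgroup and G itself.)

G has 6 subgroups. Checking conjugation-invariance by order — order 1: 1/1 normal; order 2: 1/1 normal; order 4: 3/3 normal; order 8: 1/1 normal.
Total normal subgroups: 6.

6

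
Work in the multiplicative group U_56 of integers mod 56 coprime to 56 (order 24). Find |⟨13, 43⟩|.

|⟨13⟩| = 2 and |⟨43⟩| = 2, so |H| is a multiple of lcm(2, 2) = 2 and divides |G| = 24.
Closing under the operation: H = {1, 13, 43, 55}, so |H| = 4.

4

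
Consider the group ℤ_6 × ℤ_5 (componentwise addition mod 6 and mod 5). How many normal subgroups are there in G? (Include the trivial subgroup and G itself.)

G is abelian, so every subgroup is normal.
G has 8 subgroups in total, hence 8 normal subgroups.

8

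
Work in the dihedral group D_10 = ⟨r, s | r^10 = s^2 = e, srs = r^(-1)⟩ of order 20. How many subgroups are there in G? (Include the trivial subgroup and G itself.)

22

|G| = 20, so by Lagrange every subgroup order divides 20. Divisors: 1, 2, 4, 5, 10, 20.
Subgroups by order — order 1: 1; order 2: 11; order 4: 5; order 5: 1; order 10: 3; order 20: 1.
Total: 1 + 11 + 5 + 1 + 3 + 1 = 22.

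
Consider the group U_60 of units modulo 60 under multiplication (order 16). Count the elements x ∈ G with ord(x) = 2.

7

The elements of order 2 are: 11, 19, 29, 31, 41, 49, 59.
That's 7.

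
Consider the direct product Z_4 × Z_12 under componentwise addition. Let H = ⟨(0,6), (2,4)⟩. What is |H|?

12

|⟨(0,6)⟩| = 2 and |⟨(2,4)⟩| = 6, so |H| is a multiple of lcm(2, 6) = 6 and divides |G| = 48.
Closing under the operation: H = {(0,0), (0,2), (0,4), (0,6), (0,8), (0,10), (2,0), (2,2), (2,4), (2,6), (2,8), (2,10)}, so |H| = 12.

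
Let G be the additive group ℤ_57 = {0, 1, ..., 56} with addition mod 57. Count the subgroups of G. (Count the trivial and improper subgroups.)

4

Subgroups of the cyclic group ℤ_57 correspond bijectively to divisors of 57.
Divisors of 57: 1, 3, 19, 57.
So ℤ_57 has 4 subgroups.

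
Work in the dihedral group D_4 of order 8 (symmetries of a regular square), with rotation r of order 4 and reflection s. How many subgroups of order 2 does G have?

|G| = 8 and 2 | 8, so subgroups of order 2 are possible by Lagrange.
The subgroups of order 2 are: {e, r^2}; {e, r^2s}; {e, r^3s}; {e, rs}; … (5 in all).
So G has 5 subgroups of order 2.

5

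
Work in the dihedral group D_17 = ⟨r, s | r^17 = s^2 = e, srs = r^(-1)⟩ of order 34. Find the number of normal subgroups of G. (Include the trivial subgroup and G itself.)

G has 20 subgroups. Checking conjugation-invariance by order — order 1: 1/1 normal; order 2: 0/17 normal; order 17: 1/1 normal; order 34: 1/1 normal.
Total normal subgroups: 3.

3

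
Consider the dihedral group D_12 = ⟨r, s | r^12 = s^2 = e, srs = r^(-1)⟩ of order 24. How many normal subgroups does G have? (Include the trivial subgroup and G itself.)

9

G has 34 subgroups. Checking conjugation-invariance by order — order 1: 1/1 normal; order 2: 1/13 normal; order 3: 1/1 normal; order 4: 1/7 normal; order 6: 1/5 normal; order 8: 0/3 normal; order 12: 3/3 normal; order 24: 1/1 normal.
Total normal subgroups: 9.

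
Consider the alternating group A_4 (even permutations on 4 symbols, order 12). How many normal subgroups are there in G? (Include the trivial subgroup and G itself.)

G has 10 subgroups. Checking conjugation-invariance by order — order 1: 1/1 normal; order 2: 0/3 normal; order 3: 0/4 normal; order 4: 1/1 normal; order 12: 1/1 normal.
Total normal subgroups: 3.

3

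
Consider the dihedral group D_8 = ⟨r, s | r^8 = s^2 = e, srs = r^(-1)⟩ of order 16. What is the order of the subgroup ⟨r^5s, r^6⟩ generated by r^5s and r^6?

8

|⟨r^5s⟩| = 2 and |⟨r^6⟩| = 4, so |H| is a multiple of lcm(2, 4) = 4 and divides |G| = 16.
Closing under the operation: H = {e, r^2, r^4, r^6, rs, r^3s, r^5s, r^7s}, so |H| = 8.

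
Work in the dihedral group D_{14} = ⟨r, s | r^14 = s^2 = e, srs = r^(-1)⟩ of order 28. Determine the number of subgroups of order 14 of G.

3

|G| = 28 and 14 | 28, so subgroups of order 14 are possible by Lagrange.
The subgroups of order 14 are: {e, r, r^2, r^3, r^4, r^5, r^6, r^7, r^8, r^9, r^10, r^11, r^12, r^13}; {e, r^2, r^4, r^6, r^8, r^10, r^12, s, r^2s, r^4s, r^6s, r^8s, r^10s, r^12s}; {e, r^2, r^4, r^6, r^8, r^10, r^12, rs, r^3s, r^5s, r^7s, r^9s, r^11s, r^13s}.
So G has 3 subgroups of order 14.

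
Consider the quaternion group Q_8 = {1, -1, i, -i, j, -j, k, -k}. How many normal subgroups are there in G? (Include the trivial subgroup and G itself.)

G has 6 subgroups. Checking conjugation-invariance by order — order 1: 1/1 normal; order 2: 1/1 normal; order 4: 3/3 normal; order 8: 1/1 normal.
Total normal subgroups: 6.

6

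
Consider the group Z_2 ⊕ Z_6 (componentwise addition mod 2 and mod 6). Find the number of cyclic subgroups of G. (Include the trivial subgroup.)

8

Group the elements of G by the cyclic subgroup they generate; each cyclic subgroup of order d accounts for φ(d) elements.
Cyclic subgroups by order — order 1: 1; order 2: 3; order 3: 1; order 6: 3.
Total: 8.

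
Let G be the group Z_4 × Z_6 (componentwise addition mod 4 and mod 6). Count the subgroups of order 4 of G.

3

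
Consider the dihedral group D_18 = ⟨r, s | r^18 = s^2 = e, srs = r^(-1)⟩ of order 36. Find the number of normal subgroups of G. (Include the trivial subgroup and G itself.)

G has 45 subgroups. Checking conjugation-invariance by order — order 1: 1/1 normal; order 2: 1/19 normal; order 3: 1/1 normal; order 4: 0/9 normal; order 6: 1/7 normal; order 9: 1/1 normal; order 12: 0/3 normal; order 18: 3/3 normal; order 36: 1/1 normal.
Total normal subgroups: 9.

9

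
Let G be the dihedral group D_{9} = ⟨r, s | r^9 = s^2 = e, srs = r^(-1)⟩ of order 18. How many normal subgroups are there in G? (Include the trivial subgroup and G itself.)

4

G has 16 subgroups. Checking conjugation-invariance by order — order 1: 1/1 normal; order 2: 0/9 normal; order 3: 1/1 normal; order 6: 0/3 normal; order 9: 1/1 normal; order 18: 1/1 normal.
Total normal subgroups: 4.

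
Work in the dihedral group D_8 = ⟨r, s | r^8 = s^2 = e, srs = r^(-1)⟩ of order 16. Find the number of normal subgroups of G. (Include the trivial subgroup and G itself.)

G has 19 subgroups. Checking conjugation-invariance by order — order 1: 1/1 normal; order 2: 1/9 normal; order 4: 1/5 normal; order 8: 3/3 normal; order 16: 1/1 normal.
Total normal subgroups: 7.

7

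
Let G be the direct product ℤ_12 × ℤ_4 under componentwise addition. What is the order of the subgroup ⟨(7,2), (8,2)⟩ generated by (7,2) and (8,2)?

24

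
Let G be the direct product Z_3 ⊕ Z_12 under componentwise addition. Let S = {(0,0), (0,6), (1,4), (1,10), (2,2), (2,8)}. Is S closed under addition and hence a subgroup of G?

|S| = 6 divides |G| = 36, consistent with Lagrange.
S contains the identity, every element's inverse is in S, and S is closed under +: it is a subgroup.
In fact S = ⟨(2,2)⟩.

Yes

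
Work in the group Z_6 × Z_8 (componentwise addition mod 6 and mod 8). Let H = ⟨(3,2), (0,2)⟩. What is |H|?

8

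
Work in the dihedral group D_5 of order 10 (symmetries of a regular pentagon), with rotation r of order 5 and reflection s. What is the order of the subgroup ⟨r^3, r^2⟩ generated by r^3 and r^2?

|⟨r^3⟩| = 5 and |⟨r^2⟩| = 5, so |H| is a multiple of lcm(5, 5) = 5 and divides |G| = 10.
Closing under the operation: H = {e, r, r^2, r^3, r^4}, so |H| = 5.

5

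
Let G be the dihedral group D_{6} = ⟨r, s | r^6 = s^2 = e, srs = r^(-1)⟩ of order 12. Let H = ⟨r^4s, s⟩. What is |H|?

6

|⟨r^4s⟩| = 2 and |⟨s⟩| = 2, so |H| is a multiple of lcm(2, 2) = 2 and divides |G| = 12.
Closing under the operation: H = {e, r^2, r^4, s, r^2s, r^4s}, so |H| = 6.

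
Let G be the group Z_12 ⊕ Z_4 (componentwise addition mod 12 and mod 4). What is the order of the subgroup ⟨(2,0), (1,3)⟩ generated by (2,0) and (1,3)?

|⟨(2,0)⟩| = 6 and |⟨(1,3)⟩| = 12, so |H| is a multiple of lcm(6, 12) = 12 and divides |G| = 48.
Closing under the operation: H = {(0,0), (0,2), (1,1), (1,3), (2,0), (2,2), (3,1), (3,3), (4,0), (4,2), (5,1), (5,3), (6,0), (6,2), (7,1), (7,3), (8,0), (8,2), (9,1), (9,3), (10,0), (10,2), (11,1), (11,3)}, so |H| = 24.

24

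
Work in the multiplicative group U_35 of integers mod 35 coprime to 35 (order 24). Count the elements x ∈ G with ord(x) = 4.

4

The elements of order 4 are: 8, 13, 22, 27.
That's 4.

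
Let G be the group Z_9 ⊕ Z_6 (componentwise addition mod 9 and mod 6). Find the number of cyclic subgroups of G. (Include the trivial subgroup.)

A cyclic subgroup of order d is generated by each of its φ(d) elements of order d, so the cyclic subgroups of order d number (#elements of order d)/φ(d).
Cyclic subgroups by order — order 1: 1; order 2: 1; order 3: 4; order 6: 4; order 9: 3; order 18: 3.
Total: 16.

16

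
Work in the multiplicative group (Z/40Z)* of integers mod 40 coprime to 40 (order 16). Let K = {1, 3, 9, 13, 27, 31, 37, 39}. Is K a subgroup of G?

|K| = 8 divides |G| = 16, consistent with Lagrange.
K contains the identity, every element's inverse is in K, and K is closed under ·: it is a subgroup.

Yes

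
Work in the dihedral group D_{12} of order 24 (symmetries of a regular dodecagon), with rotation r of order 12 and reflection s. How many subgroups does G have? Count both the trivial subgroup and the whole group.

34

|G| = 24, so by Lagrange every subgroup order divides 24. Divisors: 1, 2, 3, 4, 6, 8, 12, 24.
Subgroups by order — order 1: 1; order 2: 13; order 3: 1; order 4: 7; order 6: 5; order 8: 3; order 12: 3; order 24: 1.
Total: 1 + 13 + 1 + 7 + 5 + 3 + 3 + 1 = 34.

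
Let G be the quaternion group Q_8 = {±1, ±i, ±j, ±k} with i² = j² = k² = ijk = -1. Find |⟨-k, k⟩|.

|⟨-k⟩| = 4 and |⟨k⟩| = 4, so |H| is a multiple of lcm(4, 4) = 4 and divides |G| = 8.
Closing under the operation: H = {1, -1, k, -k}, so |H| = 4.

4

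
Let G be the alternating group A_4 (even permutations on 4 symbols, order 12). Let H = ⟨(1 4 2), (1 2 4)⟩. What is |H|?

3

|⟨(1 4 2)⟩| = 3 and |⟨(1 2 4)⟩| = 3, so |H| is a multiple of lcm(3, 3) = 3 and divides |G| = 12.
Closing under the operation: H = {e, (1 2 4), (1 4 2)}, so |H| = 3.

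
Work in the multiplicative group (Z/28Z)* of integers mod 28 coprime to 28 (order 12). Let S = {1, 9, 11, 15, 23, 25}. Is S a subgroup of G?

Yes

|S| = 6 divides |G| = 12, consistent with Lagrange.
S contains the identity, every element's inverse is in S, and S is closed under ·: it is a subgroup.
In fact S = ⟨23⟩.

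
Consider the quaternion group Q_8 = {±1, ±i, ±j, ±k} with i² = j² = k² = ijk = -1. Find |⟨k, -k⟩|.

4

|⟨k⟩| = 4 and |⟨-k⟩| = 4, so |H| is a multiple of lcm(4, 4) = 4 and divides |G| = 8.
Closing under the operation: H = {1, -1, k, -k}, so |H| = 4.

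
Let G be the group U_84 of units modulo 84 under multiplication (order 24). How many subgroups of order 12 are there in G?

|G| = 24 and 12 | 24, so subgroups of order 12 are possible by Lagrange.
The subgroups of order 12 are: {1, 11, 13, 23, 25, 37, 47, 59, 61, 71, 73, 83}; {1, 5, 11, 17, 19, 23, 25, 31, 37, 41, 55, 71}; {1, 11, 23, 25, 29, 37, 43, 53, 65, 67, 71, 79}; {1, 5, 13, 17, 25, 29, 37, 41, 53, 61, 65, 73}; … (7 in all).
So G has 7 subgroups of order 12.

7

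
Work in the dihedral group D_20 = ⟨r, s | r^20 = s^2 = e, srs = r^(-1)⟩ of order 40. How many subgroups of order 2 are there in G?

|G| = 40 and 2 | 40, so subgroups of order 2 are possible by Lagrange.
The subgroups of order 2 are: {e, r^10}; {e, r^10s}; {e, r^11s}; {e, r^12s}; … (21 in all).
So G has 21 subgroups of order 2.

21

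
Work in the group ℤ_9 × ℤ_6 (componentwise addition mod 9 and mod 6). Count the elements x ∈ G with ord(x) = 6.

8

An element (a,b) has order lcm(ord(a), ord(b)); count pairs with lcm equal to 6.
Enumerating gives 8 such elements.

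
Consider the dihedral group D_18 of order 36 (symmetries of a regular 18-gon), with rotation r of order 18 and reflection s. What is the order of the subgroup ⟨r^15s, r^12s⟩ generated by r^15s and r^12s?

|⟨r^15s⟩| = 2 and |⟨r^12s⟩| = 2, so |H| is a multiple of lcm(2, 2) = 2 and divides |G| = 36.
Closing under the operation: H = {e, r^3, r^6, r^9, r^12, r^15, s, r^3s, r^6s, r^9s, r^12s, r^15s}, so |H| = 12.

12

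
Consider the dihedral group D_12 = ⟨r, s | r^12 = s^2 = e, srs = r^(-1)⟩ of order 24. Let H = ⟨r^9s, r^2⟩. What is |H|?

|⟨r^9s⟩| = 2 and |⟨r^2⟩| = 6, so |H| is a multiple of lcm(2, 6) = 6 and divides |G| = 24.
Closing under the operation: H = {e, r^2, r^4, r^6, r^8, r^10, rs, r^3s, r^5s, r^7s, r^9s, r^11s}, so |H| = 12.

12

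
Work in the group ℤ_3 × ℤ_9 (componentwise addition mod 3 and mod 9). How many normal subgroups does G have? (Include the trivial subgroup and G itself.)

10

G is abelian, so every subgroup is normal.
G has 10 subgroups in total, hence 10 normal subgroups.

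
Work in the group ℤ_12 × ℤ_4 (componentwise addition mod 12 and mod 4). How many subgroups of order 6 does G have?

3

|G| = 48 and 6 | 48, so subgroups of order 6 are possible by Lagrange.
The subgroups of order 6 are: {(0,0), (0,2), (4,0), (4,2), (8,0), (8,2)}; {(0,0), (2,0), (4,0), (6,0), (8,0), (10,0)}; {(0,0), (2,2), (4,0), (6,2), (8,0), (10,2)}.
So G has 3 subgroups of order 6.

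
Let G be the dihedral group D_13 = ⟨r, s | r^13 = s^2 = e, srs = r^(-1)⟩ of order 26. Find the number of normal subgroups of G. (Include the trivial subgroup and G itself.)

G has 16 subgroups. Checking conjugation-invariance by order — order 1: 1/1 normal; order 2: 0/13 normal; order 13: 1/1 normal; order 26: 1/1 normal.
Total normal subgroups: 3.

3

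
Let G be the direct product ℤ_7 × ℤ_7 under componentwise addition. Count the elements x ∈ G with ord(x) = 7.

An element (a,b) has order lcm(ord(a), ord(b)); count pairs with lcm equal to 7.
Enumerating gives 48 such elements.

48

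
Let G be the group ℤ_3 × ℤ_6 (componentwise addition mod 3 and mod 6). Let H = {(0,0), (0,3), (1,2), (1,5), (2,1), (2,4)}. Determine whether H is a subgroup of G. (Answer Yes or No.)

Yes

|H| = 6 divides |G| = 18, consistent with Lagrange.
H contains the identity, every element's inverse is in H, and H is closed under +: it is a subgroup.
In fact H = ⟨(2,1)⟩.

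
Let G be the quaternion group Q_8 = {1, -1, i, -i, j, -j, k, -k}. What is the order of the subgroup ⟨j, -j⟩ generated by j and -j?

|⟨j⟩| = 4 and |⟨-j⟩| = 4, so |H| is a multiple of lcm(4, 4) = 4 and divides |G| = 8.
Closing under the operation: H = {1, -1, j, -j}, so |H| = 4.

4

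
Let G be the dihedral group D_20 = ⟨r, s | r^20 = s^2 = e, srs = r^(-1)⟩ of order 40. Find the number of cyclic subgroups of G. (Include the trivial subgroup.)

26

A cyclic subgroup of order d is generated by each of its φ(d) elements of order d, so the cyclic subgroups of order d number (#elements of order d)/φ(d).
Cyclic subgroups by order — order 1: 1; order 2: 21; order 4: 1; order 5: 1; order 10: 1; order 20: 1.
Total: 26.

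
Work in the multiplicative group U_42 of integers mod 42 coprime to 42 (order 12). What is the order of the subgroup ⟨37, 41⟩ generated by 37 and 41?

6

|⟨37⟩| = 3 and |⟨41⟩| = 2, so |H| is a multiple of lcm(3, 2) = 6 and divides |G| = 12.
Closing under the operation: H = {1, 5, 17, 25, 37, 41}, so |H| = 6.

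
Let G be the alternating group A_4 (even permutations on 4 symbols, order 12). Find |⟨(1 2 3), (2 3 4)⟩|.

12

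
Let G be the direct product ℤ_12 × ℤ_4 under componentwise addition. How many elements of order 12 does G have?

An element (a,b) has order lcm(ord(a), ord(b)); count pairs with lcm equal to 12.
Enumerating gives 24 such elements.

24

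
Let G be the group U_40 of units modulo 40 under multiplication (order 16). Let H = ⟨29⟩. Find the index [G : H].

8

|⟨29⟩| = 2 and |G| = 16.
By Lagrange, [G : H] = |G|/|H| = 16/2 = 8.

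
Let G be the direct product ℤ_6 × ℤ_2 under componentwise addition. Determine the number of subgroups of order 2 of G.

|G| = 12 and 2 | 12, so subgroups of order 2 are possible by Lagrange.
The subgroups of order 2 are: {(0,0), (0,1)}; {(0,0), (3,0)}; {(0,0), (3,1)}.
So G has 3 subgroups of order 2.

3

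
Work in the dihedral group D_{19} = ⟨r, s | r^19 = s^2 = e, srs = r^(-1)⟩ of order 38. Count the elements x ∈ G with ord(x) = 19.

Enumerating element orders in G gives 18 elements of order 19.

18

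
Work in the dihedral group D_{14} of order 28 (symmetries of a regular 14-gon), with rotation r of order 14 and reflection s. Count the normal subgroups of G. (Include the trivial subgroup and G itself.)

7

G has 28 subgroups. Checking conjugation-invariance by order — order 1: 1/1 normal; order 2: 1/15 normal; order 4: 0/7 normal; order 7: 1/1 normal; order 14: 3/3 normal; order 28: 1/1 normal.
Total normal subgroups: 7.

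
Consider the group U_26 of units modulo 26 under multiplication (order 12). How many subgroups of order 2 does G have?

1

|G| = 12 and 2 | 12, so subgroups of order 2 are possible by Lagrange.
The subgroups of order 2 are: {1, 25}.
So G has 1 subgroup of order 2.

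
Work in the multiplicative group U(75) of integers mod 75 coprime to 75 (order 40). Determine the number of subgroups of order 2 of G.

3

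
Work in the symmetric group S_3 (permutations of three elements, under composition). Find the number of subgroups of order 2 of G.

|G| = 6 and 2 | 6, so subgroups of order 2 are possible by Lagrange.
The subgroups of order 2 are: {e, (1 2)}; {e, (1 3)}; {e, (2 3)}.
So G has 3 subgroups of order 2.

3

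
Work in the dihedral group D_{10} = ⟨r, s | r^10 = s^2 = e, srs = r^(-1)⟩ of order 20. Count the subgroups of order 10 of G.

|G| = 20 and 10 | 20, so subgroups of order 10 are possible by Lagrange.
The subgroups of order 10 are: {e, r, r^2, r^3, r^4, r^5, r^6, r^7, r^8, r^9}; {e, r^2, r^4, r^6, r^8, s, r^2s, r^4s, r^6s, r^8s}; {e, r^2, r^4, r^6, r^8, rs, r^3s, r^5s, r^7s, r^9s}.
So G has 3 subgroups of order 10.

3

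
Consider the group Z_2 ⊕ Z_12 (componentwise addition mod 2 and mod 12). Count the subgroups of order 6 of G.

|G| = 24 and 6 | 24, so subgroups of order 6 are possible by Lagrange.
The subgroups of order 6 are: {(0,0), (0,2), (0,4), (0,6), (0,8), (0,10)}; {(0,0), (0,4), (0,8), (1,0), (1,4), (1,8)}; {(0,0), (0,4), (0,8), (1,2), (1,6), (1,10)}.
So G has 3 subgroups of order 6.

3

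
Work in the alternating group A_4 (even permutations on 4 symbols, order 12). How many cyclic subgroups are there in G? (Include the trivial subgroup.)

8

Each element a generates a cyclic subgroup ⟨a⟩; distinct elements may generate the same one (a cyclic group of order d has φ(d) generators).
Cyclic subgroups by order — order 1: 1; order 2: 3; order 3: 4.
Total: 8.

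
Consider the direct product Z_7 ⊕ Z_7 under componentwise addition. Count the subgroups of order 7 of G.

8

|G| = 49 and 7 | 49, so subgroups of order 7 are possible by Lagrange.
The subgroups of order 7 are: {(0,0), (0,1), (0,2), (0,3), (0,4), (0,5), (0,6)}; {(0,0), (1,0), (2,0), (3,0), (4,0), (5,0), (6,0)}; {(0,0), (1,1), (2,2), (3,3), (4,4), (5,5), (6,6)}; {(0,0), (1,2), (2,4), (3,6), (4,1), (5,3), (6,5)}; … (8 in all).
So G has 8 subgroups of order 7.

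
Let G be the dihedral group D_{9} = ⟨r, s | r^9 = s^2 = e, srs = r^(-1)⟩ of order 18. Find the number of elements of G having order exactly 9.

The elements of order 9 are: r, r^2, r^4, r^5, r^7, r^8.
That's 6.

6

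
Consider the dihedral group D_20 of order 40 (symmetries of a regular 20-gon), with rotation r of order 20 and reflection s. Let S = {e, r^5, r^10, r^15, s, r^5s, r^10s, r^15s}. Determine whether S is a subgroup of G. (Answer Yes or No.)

Yes

|S| = 8 divides |G| = 40, consistent with Lagrange.
S contains the identity, every element's inverse is in S, and S is closed under ·: it is a subgroup.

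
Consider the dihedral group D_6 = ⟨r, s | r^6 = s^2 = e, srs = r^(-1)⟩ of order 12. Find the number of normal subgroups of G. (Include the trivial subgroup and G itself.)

G has 16 subgroups. Checking conjugation-invariance by order — order 1: 1/1 normal; order 2: 1/7 normal; order 3: 1/1 normal; order 4: 0/3 normal; order 6: 3/3 normal; order 12: 1/1 normal.
Total normal subgroups: 7.

7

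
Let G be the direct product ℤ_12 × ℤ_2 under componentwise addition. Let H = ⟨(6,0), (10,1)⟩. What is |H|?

12

|⟨(6,0)⟩| = 2 and |⟨(10,1)⟩| = 6, so |H| is a multiple of lcm(2, 6) = 6 and divides |G| = 24.
Closing under the operation: H = {(0,0), (0,1), (2,0), (2,1), (4,0), (4,1), (6,0), (6,1), (8,0), (8,1), (10,0), (10,1)}, so |H| = 12.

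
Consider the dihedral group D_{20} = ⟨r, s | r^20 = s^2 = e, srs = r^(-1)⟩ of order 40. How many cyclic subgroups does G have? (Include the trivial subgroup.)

Each element a generates a cyclic subgroup ⟨a⟩; distinct elements may generate the same one (a cyclic group of order d has φ(d) generators).
Cyclic subgroups by order — order 1: 1; order 2: 21; order 4: 1; order 5: 1; order 10: 1; order 20: 1.
Total: 26.

26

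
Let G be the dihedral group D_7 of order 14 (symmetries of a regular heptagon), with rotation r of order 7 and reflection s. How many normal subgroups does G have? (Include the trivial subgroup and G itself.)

G has 10 subgroups. Checking conjugation-invariance by order — order 1: 1/1 normal; order 2: 0/7 normal; order 7: 1/1 normal; order 14: 1/1 normal.
Total normal subgroups: 3.

3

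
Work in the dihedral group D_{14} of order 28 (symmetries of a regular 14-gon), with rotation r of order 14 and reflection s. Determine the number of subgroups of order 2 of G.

15

|G| = 28 and 2 | 28, so subgroups of order 2 are possible by Lagrange.
The subgroups of order 2 are: {e, r^10s}; {e, r^11s}; {e, r^12s}; {e, r^13s}; … (15 in all).
So G has 15 subgroups of order 2.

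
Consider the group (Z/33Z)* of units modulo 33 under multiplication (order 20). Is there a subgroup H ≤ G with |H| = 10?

10 | 20. A subgroup of order 10 is {1, 4, 7, 10, 13, 16, 19, 25, 28, 31}.

Yes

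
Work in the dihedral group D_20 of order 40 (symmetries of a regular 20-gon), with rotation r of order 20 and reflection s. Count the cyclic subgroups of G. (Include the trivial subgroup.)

Group the elements of G by the cyclic subgroup they generate; each cyclic subgroup of order d accounts for φ(d) elements.
Cyclic subgroups by order — order 1: 1; order 2: 21; order 4: 1; order 5: 1; order 10: 1; order 20: 1.
Total: 26.

26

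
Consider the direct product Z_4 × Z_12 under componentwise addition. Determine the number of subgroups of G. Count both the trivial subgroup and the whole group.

|G| = 48, so by Lagrange every subgroup order divides 48. Divisors: 1, 2, 3, 4, 6, 8, 12, 16, 24, 48.
Subgroups by order — order 1: 1; order 2: 3; order 3: 1; order 4: 7; order 6: 3; order 8: 3; order 12: 7; order 16: 1; order 24: 3; order 48: 1.
Total: 1 + 3 + 1 + 7 + 3 + 3 + 7 + 1 + 3 + 1 = 30.

30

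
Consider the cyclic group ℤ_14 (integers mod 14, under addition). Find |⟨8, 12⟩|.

7

|⟨8⟩| = 7 and |⟨12⟩| = 7, so |H| is a multiple of lcm(7, 7) = 7 and divides |G| = 14.
Closing under the operation: H = {0, 2, 4, 6, 8, 10, 12}, so |H| = 7.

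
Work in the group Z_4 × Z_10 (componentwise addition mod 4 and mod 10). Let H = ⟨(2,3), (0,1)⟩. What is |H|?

|⟨(2,3)⟩| = 10 and |⟨(0,1)⟩| = 10, so |H| is a multiple of lcm(10, 10) = 10 and divides |G| = 40.
Closing under the operation: H = {(0,0), (0,1), (0,2), (0,3), (0,4), (0,5), (0,6), (0,7), (0,8), (0,9), (2,0), (2,1), (2,2), (2,3), (2,4), (2,5), (2,6), (2,7), (2,8), (2,9)}, so |H| = 20.

20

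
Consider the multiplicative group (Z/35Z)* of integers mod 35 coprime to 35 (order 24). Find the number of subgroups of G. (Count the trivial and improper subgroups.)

16

|G| = 24, so by Lagrange every subgroup order divides 24. Divisors: 1, 2, 3, 4, 6, 8, 12, 24.
Subgroups by order — order 1: 1; order 2: 3; order 3: 1; order 4: 3; order 6: 3; order 8: 1; order 12: 3; order 24: 1.
Total: 1 + 3 + 1 + 3 + 3 + 1 + 3 + 1 = 16.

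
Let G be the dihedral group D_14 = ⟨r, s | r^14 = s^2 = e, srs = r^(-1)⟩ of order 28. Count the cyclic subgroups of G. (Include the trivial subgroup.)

Each element a generates a cyclic subgroup ⟨a⟩; distinct elements may generate the same one (a cyclic group of order d has φ(d) generators).
Cyclic subgroups by order — order 1: 1; order 2: 15; order 7: 1; order 14: 1.
Total: 18.

18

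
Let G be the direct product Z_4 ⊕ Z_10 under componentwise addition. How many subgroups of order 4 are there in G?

|G| = 40 and 4 | 40, so subgroups of order 4 are possible by Lagrange.
The subgroups of order 4 are: {(0,0), (0,5), (2,0), (2,5)}; {(0,0), (1,0), (2,0), (3,0)}; {(0,0), (1,5), (2,0), (3,5)}.
So G has 3 subgroups of order 4.

3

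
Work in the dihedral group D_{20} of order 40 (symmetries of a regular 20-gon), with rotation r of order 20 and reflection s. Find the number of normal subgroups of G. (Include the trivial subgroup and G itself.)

9

G has 48 subgroups. Checking conjugation-invariance by order — order 1: 1/1 normal; order 2: 1/21 normal; order 4: 1/11 normal; order 5: 1/1 normal; order 8: 0/5 normal; order 10: 1/5 normal; order 20: 3/3 normal; order 40: 1/1 normal.
Total normal subgroups: 9.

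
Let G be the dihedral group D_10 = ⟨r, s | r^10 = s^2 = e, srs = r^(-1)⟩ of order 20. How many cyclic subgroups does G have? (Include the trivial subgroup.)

Group the elements of G by the cyclic subgroup they generate; each cyclic subgroup of order d accounts for φ(d) elements.
Cyclic subgroups by order — order 1: 1; order 2: 11; order 5: 1; order 10: 1.
Total: 14.

14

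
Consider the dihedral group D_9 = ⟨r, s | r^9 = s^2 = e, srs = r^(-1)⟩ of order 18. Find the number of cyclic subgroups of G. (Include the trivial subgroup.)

12

Each element a generates a cyclic subgroup ⟨a⟩; distinct elements may generate the same one (a cyclic group of order d has φ(d) generators).
Cyclic subgroups by order — order 1: 1; order 2: 9; order 3: 1; order 9: 1.
Total: 12.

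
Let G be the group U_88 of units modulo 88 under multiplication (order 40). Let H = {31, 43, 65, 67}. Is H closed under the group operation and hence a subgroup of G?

No

The identity 1 ∉ H, so H is not a subgroup.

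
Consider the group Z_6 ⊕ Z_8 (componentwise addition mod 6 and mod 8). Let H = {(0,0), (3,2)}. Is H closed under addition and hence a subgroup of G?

No

(3,2) ∈ H but its inverse (3,6) ∉ H, so H is not a subgroup.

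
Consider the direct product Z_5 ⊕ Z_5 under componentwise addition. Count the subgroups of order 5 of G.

6

|G| = 25 and 5 | 25, so subgroups of order 5 are possible by Lagrange.
The subgroups of order 5 are: {(0,0), (0,1), (0,2), (0,3), (0,4)}; {(0,0), (1,0), (2,0), (3,0), (4,0)}; {(0,0), (1,1), (2,2), (3,3), (4,4)}; {(0,0), (1,2), (2,4), (3,1), (4,3)}; … (6 in all).
So G has 6 subgroups of order 5.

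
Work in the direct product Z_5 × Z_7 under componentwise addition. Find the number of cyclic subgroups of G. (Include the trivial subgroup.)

4

Group the elements of G by the cyclic subgroup they generate; each cyclic subgroup of order d accounts for φ(d) elements.
Cyclic subgroups by order — order 1: 1; order 5: 1; order 7: 1; order 35: 1.
Total: 4.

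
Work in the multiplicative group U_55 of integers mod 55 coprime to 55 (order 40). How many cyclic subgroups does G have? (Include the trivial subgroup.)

12

Group the elements of G by the cyclic subgroup they generate; each cyclic subgroup of order d accounts for φ(d) elements.
Cyclic subgroups by order — order 1: 1; order 2: 3; order 4: 2; order 5: 1; order 10: 3; order 20: 2.
Total: 12.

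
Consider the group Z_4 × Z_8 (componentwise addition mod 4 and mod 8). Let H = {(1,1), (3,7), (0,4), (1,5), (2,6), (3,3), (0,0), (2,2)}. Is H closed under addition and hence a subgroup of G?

Yes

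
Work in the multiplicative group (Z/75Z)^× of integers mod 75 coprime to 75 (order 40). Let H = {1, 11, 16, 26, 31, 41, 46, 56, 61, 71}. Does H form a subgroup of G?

|H| = 10 divides |G| = 40, consistent with Lagrange.
H contains the identity, every element's inverse is in H, and H is closed under ·: it is a subgroup.
In fact H = ⟨71⟩.

Yes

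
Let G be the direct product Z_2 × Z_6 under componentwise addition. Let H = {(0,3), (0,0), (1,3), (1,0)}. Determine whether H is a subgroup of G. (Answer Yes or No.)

Yes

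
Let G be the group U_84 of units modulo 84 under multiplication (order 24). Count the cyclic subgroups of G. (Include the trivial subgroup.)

Group the elements of G by the cyclic subgroup they generate; each cyclic subgroup of order d accounts for φ(d) elements.
Cyclic subgroups by order — order 1: 1; order 2: 7; order 3: 1; order 6: 7.
Total: 16.

16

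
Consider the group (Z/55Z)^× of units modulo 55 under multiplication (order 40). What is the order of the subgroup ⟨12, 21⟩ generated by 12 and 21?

|⟨12⟩| = 4 and |⟨21⟩| = 2, so |H| is a multiple of lcm(4, 2) = 4 and divides |G| = 40.
Closing under the operation: H = {1, 12, 21, 23, 32, 34, 43, 54}, so |H| = 8.

8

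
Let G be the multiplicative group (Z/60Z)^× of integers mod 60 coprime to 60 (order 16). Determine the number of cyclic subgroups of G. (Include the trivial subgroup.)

12

A cyclic subgroup of order d is generated by each of its φ(d) elements of order d, so the cyclic subgroups of order d number (#elements of order d)/φ(d).
Cyclic subgroups by order — order 1: 1; order 2: 7; order 4: 4.
Total: 12.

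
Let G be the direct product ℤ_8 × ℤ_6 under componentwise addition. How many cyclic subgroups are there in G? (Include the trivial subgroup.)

16

A cyclic subgroup of order d is generated by each of its φ(d) elements of order d, so the cyclic subgroups of order d number (#elements of order d)/φ(d).
Cyclic subgroups by order — order 1: 1; order 2: 3; order 3: 1; order 4: 2; order 6: 3; order 8: 2; order 12: 2; order 24: 2.
Total: 16.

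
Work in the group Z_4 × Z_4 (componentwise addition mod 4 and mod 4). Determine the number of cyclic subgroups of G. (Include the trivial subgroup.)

10

A cyclic subgroup of order d is generated by each of its φ(d) elements of order d, so the cyclic subgroups of order d number (#elements of order d)/φ(d).
Cyclic subgroups by order — order 1: 1; order 2: 3; order 4: 6.
Total: 10.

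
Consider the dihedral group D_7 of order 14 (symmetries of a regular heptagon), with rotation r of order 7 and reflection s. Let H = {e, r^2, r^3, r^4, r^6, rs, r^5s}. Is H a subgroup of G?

r^6 ∈ H but its inverse r ∉ H, so H is not a subgroup.

No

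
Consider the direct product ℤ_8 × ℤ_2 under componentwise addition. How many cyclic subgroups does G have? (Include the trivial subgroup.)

Group the elements of G by the cyclic subgroup they generate; each cyclic subgroup of order d accounts for φ(d) elements.
Cyclic subgroups by order — order 1: 1; order 2: 3; order 4: 2; order 8: 2.
Total: 8.

8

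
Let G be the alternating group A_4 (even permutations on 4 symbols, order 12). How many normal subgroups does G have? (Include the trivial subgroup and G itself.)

3

G has 10 subgroups. Checking conjugation-invariance by order — order 1: 1/1 normal; order 2: 0/3 normal; order 3: 0/4 normal; order 4: 1/1 normal; order 12: 1/1 normal.
Total normal subgroups: 3.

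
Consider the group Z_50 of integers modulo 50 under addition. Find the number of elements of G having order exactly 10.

4

In a cyclic group of order 50, the number of elements of order d (for d | 50) is φ(d).
φ(10) = 4.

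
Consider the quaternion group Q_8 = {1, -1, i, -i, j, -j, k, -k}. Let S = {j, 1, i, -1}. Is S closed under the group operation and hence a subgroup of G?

No

j ∈ S but its inverse -j ∉ S, so S is not a subgroup.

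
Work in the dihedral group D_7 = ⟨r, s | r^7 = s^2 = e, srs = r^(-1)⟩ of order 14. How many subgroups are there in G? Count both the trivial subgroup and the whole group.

|G| = 14, so by Lagrange every subgroup order divides 14. Divisors: 1, 2, 7, 14.
Subgroups by order — order 1: 1; order 2: 7; order 7: 1; order 14: 1.
Total: 1 + 7 + 1 + 1 = 10.

10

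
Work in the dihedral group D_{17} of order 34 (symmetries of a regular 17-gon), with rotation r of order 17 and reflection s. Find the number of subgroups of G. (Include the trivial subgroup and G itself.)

|G| = 34, so by Lagrange every subgroup order divides 34. Divisors: 1, 2, 17, 34.
Subgroups by order — order 1: 1; order 2: 17; order 17: 1; order 34: 1.
Total: 1 + 17 + 1 + 1 = 20.

20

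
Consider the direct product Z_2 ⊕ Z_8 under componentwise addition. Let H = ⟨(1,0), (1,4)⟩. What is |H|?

4

|⟨(1,0)⟩| = 2 and |⟨(1,4)⟩| = 2, so |H| is a multiple of lcm(2, 2) = 2 and divides |G| = 16.
Closing under the operation: H = {(0,0), (0,4), (1,0), (1,4)}, so |H| = 4.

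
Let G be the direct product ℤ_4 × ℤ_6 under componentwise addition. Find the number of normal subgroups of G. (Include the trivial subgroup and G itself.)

G is abelian, so every subgroup is normal.
G has 16 subgroups in total, hence 16 normal subgroups.

16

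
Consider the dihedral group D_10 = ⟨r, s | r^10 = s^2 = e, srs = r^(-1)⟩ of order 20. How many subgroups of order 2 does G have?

11

|G| = 20 and 2 | 20, so subgroups of order 2 are possible by Lagrange.
The subgroups of order 2 are: {e, r^2s}; {e, r^3s}; {e, r^4s}; {e, r^5}; … (11 in all).
So G has 11 subgroups of order 2.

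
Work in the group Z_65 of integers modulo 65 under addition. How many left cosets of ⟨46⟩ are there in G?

1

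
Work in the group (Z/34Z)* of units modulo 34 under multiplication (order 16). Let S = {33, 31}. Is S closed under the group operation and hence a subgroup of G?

No

The identity 1 ∉ S, so S is not a subgroup.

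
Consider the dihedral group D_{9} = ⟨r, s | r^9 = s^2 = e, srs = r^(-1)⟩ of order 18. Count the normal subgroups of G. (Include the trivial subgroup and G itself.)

4

G has 16 subgroups. Checking conjugation-invariance by order — order 1: 1/1 normal; order 2: 0/9 normal; order 3: 1/1 normal; order 6: 0/3 normal; order 9: 1/1 normal; order 18: 1/1 normal.
Total normal subgroups: 4.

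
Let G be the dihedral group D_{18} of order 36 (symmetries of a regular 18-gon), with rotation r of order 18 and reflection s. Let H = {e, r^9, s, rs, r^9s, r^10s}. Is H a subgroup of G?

Closure fails: s · rs = r^17 ∉ H. So H is not a subgroup.

No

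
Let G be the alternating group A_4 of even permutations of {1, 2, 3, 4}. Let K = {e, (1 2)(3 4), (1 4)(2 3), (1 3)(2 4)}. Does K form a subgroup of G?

Yes

|K| = 4 divides |G| = 12, consistent with Lagrange.
K contains the identity, every element's inverse is in K, and K is closed under ∘: it is a subgroup.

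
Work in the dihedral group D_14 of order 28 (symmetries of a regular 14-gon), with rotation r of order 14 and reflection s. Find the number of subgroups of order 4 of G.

|G| = 28 and 4 | 28, so subgroups of order 4 are possible by Lagrange.
The subgroups of order 4 are: {e, r^7, r^3s, r^10s}; {e, r^7, r^4s, r^11s}; {e, r^7, r^5s, r^12s}; {e, r^7, r^6s, r^13s}; … (7 in all).
So G has 7 subgroups of order 4.

7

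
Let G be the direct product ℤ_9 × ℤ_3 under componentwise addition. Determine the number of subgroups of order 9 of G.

|G| = 27 and 9 | 27, so subgroups of order 9 are possible by Lagrange.
The subgroups of order 9 are: {(0,0), (0,1), (0,2), (3,0), (3,1), (3,2), (6,0), (6,1), (6,2)}; {(0,0), (1,0), (2,0), (3,0), (4,0), (5,0), (6,0), (7,0), (8,0)}; {(0,0), (1,1), (2,2), (3,0), (4,1), (5,2), (6,0), (7,1), (8,2)}; {(0,0), (1,2), (2,1), (3,0), (4,2), (5,1), (6,0), (7,2), (8,1)}.
So G has 4 subgroups of order 9.

4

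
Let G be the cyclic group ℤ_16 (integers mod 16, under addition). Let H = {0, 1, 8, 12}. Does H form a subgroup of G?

No

1 ∈ H but its inverse 15 ∉ H, so H is not a subgroup.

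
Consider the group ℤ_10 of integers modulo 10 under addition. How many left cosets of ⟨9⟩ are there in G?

1

|⟨9⟩| = 10 and |G| = 10.
By Lagrange, [G : H] = |G|/|H| = 10/10 = 1.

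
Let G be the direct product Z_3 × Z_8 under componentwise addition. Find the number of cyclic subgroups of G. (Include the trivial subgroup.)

8

Group the elements of G by the cyclic subgroup they generate; each cyclic subgroup of order d accounts for φ(d) elements.
Cyclic subgroups by order — order 1: 1; order 2: 1; order 3: 1; order 4: 1; order 6: 1; order 8: 1; order 12: 1; order 24: 1.
Total: 8.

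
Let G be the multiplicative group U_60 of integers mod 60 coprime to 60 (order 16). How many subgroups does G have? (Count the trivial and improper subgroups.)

27

|G| = 16, so by Lagrange every subgroup order divides 16. Divisors: 1, 2, 4, 8, 16.
Subgroups by order — order 1: 1; order 2: 7; order 4: 11; order 8: 7; order 16: 1.
Total: 1 + 7 + 11 + 7 + 1 = 27.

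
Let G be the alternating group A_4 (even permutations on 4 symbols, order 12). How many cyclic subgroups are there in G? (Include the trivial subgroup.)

8

A cyclic subgroup of order d is generated by each of its φ(d) elements of order d, so the cyclic subgroups of order d number (#elements of order d)/φ(d).
Cyclic subgroups by order — order 1: 1; order 2: 3; order 3: 4.
Total: 8.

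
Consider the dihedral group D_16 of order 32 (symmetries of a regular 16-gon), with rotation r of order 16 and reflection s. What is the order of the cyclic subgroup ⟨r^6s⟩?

2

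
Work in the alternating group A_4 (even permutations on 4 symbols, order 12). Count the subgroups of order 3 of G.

|G| = 12 and 3 | 12, so subgroups of order 3 are possible by Lagrange.
The subgroups of order 3 are: {e, (1 2 3), (1 3 2)}; {e, (1 2 4), (1 4 2)}; {e, (1 3 4), (1 4 3)}; {e, (2 3 4), (2 4 3)}.
So G has 4 subgroups of order 3.

4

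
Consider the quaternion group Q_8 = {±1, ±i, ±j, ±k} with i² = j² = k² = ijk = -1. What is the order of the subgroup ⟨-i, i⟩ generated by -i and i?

4

|⟨-i⟩| = 4 and |⟨i⟩| = 4, so |H| is a multiple of lcm(4, 4) = 4 and divides |G| = 8.
Closing under the operation: H = {1, -1, i, -i}, so |H| = 4.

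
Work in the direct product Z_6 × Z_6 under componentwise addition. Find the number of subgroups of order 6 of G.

|G| = 36 and 6 | 36, so subgroups of order 6 are possible by Lagrange.
The subgroups of order 6 are: {(0,0), (0,1), (0,2), (0,3), (0,4), (0,5)}; {(0,0), (0,2), (0,4), (3,0), (3,2), (3,4)}; {(0,0), (0,2), (0,4), (3,1), (3,3), (3,5)}; {(0,0), (0,3), (2,0), (2,3), (4,0), (4,3)}; … (12 in all).
So G has 12 subgroups of order 6.

12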